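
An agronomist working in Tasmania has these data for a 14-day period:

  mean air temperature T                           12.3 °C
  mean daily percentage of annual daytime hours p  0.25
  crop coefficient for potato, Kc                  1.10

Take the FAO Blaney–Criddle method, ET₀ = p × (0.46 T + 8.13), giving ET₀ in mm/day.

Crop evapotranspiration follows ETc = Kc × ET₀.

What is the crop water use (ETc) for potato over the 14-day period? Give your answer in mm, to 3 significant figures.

53.1 mm

ET₀ = 0.25 × (0.46 × 12.3 + 8.13) = 0.25 × 13.788 = 3.4470 mm/d
ETc = Kc × ET₀ = 1.10 × 3.4470 = 3.7917 mm/d
Over 14 days: 3.7917 × 14 = 53.084 mm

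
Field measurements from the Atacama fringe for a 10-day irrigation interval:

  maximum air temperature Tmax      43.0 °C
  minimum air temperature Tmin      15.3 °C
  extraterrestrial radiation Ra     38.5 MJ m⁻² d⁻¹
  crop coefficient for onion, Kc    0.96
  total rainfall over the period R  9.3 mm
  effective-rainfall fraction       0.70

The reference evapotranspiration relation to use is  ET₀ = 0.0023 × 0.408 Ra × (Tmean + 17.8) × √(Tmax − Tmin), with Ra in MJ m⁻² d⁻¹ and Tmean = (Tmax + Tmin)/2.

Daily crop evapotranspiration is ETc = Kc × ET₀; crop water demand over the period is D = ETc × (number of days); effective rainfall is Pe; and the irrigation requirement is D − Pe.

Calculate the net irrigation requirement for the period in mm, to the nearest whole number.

79 mm

Tmean = (43.0 + 15.3)/2 = 29.15 °C
0.408 Ra = 0.408 × 38.5 = 15.7080 mm/d equivalent
ET₀ = 0.0023 × 15.7080 × (29.15 + 17.8) × √27.7 = 0.0023 × 15.7080 × 46.95 × 5.2631 = 8.9274 mm/d
ETc = Kc × ET₀ = 0.96 × 8.9274 = 8.5703 mm/d
Crop demand D = ETc × 10 d = 8.5703 × 10 = 85.703 mm
Pe = 0.70 × 9.3 = 6.510 mm
D − Pe = 85.703 − 6.510 = 79.193 mm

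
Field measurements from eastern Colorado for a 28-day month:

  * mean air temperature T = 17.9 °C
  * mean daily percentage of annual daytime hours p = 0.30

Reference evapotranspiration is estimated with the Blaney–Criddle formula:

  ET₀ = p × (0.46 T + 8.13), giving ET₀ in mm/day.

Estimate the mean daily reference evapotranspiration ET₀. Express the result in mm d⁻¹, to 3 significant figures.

4.91 mm d⁻¹

ET₀ = 0.30 × (0.46 × 17.9 + 8.13) = 0.30 × 16.364 = 4.9092 mm/d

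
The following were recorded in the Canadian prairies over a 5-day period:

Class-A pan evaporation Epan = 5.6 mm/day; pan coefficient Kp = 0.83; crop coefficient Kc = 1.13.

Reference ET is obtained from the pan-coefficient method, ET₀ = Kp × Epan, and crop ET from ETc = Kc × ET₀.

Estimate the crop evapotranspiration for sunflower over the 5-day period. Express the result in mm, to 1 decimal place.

26.3 mm

ET₀ = 0.83 × 5.6 = 4.6480 mm/d
ETc = Kc × ET₀ = 1.13 × 4.6480 = 5.2522 mm/d
Over 5 days: 5.2522 × 5 = 26.261 mm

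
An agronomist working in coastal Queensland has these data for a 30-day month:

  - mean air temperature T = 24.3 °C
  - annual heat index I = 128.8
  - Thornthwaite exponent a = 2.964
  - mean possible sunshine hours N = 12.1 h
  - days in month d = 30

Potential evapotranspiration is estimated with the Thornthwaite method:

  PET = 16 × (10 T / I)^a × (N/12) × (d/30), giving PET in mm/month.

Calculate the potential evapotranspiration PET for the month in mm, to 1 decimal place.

105.9 mm

10T/I = 10 × 24.3 / 128.8 = 1.8866
(10T/I)^a = 1.8866^2.964 = 6.5632
Uncorrected PET = 16 × 6.5632 = 105.011 mm
Correction = (N/12)(d/30) = (12.1/12)(30/30) = 1.0083
PET = 105.011 × 1.0083 = 105.883 mm/month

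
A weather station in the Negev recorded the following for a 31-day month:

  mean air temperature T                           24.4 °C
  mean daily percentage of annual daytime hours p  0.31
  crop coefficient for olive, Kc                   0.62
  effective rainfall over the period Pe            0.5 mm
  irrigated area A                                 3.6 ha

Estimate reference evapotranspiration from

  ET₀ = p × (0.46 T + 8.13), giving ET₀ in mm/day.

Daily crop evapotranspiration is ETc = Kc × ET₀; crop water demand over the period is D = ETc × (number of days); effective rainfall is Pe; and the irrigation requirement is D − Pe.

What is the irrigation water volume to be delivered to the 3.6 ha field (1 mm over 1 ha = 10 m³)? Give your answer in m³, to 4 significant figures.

ET₀ = 0.31 × (0.46 × 24.4 + 8.13) = 0.31 × 19.354 = 5.9997 mm/d
ETc = Kc × ET₀ = 0.62 × 5.9997 = 3.7198 mm/d
Crop demand D = ETc × 31 d = 3.7198 × 31 = 115.314 mm
D − Pe = 115.314 − 0.5 = 114.814 mm
Volume = 114.814 mm × 3.6 ha × 10 = 4133.3 m³

4133 m³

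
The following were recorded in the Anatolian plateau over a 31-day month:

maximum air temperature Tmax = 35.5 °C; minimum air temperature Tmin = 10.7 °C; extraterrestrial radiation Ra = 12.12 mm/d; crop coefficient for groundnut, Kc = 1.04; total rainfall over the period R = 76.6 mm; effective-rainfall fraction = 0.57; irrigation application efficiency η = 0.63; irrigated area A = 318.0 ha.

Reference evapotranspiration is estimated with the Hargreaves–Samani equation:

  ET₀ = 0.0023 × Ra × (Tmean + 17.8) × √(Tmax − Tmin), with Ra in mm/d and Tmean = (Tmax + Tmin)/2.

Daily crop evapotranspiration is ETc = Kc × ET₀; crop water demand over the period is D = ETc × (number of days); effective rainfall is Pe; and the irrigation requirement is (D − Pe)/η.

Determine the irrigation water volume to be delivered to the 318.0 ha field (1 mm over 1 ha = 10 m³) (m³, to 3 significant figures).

704000 m³

Tmean = (35.5 + 10.7)/2 = 23.10 °C
ET₀ = 0.0023 × 12.12 × (23.10 + 17.8) × √24.8 = 0.0023 × 12.12 × 40.90 × 4.9800 = 5.6778 mm/d
ETc = Kc × ET₀ = 1.04 × 5.6778 = 5.9049 mm/d
Crop demand D = ETc × 31 d = 5.9049 × 31 = 183.052 mm
Pe = 0.57 × 76.6 = 43.662 mm
D − Pe = 183.052 − 43.662 = 139.390 mm
Gross irrigation = 139.390 / 0.63 = 221.254 mm
Volume = 221.254 mm × 318.0 ha × 10 = 703587.7 m³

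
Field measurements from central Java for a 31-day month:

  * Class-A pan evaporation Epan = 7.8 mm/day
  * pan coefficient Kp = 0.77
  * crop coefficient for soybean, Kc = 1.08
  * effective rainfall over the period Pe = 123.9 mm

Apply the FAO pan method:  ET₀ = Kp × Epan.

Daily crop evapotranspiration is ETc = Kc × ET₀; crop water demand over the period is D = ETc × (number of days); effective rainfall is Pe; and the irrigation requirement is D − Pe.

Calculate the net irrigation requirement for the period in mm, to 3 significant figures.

ET₀ = 0.77 × 7.8 = 6.0060 mm/d
ETc = Kc × ET₀ = 1.08 × 6.0060 = 6.4865 mm/d
Crop demand D = ETc × 31 d = 6.4865 × 31 = 201.082 mm
D − Pe = 201.082 − 123.9 = 77.182 mm

77.2 mm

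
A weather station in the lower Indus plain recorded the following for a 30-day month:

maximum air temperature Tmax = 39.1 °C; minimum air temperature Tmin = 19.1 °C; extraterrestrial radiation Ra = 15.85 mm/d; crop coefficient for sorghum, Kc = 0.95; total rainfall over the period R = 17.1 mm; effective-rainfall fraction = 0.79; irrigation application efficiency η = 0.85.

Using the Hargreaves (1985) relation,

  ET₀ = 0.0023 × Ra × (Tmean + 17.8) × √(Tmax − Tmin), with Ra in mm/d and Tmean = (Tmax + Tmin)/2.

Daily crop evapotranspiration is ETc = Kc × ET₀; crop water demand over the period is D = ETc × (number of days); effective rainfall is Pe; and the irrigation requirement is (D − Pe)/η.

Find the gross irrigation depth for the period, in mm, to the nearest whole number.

240 mm

Tmean = (39.1 + 19.1)/2 = 29.10 °C
ET₀ = 0.0023 × 15.85 × (29.10 + 17.8) × √20.0 = 0.0023 × 15.85 × 46.90 × 4.4721 = 7.6461 mm/d
ETc = Kc × ET₀ = 0.95 × 7.6461 = 7.2638 mm/d
Crop demand D = ETc × 30 d = 7.2638 × 30 = 217.914 mm
Pe = 0.79 × 17.1 = 13.509 mm
D − Pe = 217.914 − 13.509 = 204.405 mm
Gross irrigation = 204.405 / 0.85 = 240.476 mm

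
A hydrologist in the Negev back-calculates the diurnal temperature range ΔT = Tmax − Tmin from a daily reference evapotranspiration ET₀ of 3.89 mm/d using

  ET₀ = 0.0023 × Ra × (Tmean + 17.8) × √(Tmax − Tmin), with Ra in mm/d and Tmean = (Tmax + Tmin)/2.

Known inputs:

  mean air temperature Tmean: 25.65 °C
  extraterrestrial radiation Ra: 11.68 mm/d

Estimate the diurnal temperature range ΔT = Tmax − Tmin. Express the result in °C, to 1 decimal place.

11.1 °C

√ΔT = ET₀ / [0.0023 × Ra × (Tmean+17.8)] = 3.89 / (0.0023 × 11.68 × 43.45) = 3.3326
ΔT = 3.3326² = 11.106 °C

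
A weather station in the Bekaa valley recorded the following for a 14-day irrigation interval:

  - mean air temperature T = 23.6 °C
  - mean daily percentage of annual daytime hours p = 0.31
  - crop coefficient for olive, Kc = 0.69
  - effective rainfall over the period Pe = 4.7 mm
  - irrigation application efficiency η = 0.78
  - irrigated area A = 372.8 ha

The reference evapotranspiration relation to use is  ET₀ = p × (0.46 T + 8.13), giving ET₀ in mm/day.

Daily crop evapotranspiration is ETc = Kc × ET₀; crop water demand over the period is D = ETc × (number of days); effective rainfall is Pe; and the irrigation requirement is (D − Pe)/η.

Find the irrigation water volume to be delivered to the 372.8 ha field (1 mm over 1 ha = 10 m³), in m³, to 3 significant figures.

ET₀ = 0.31 × (0.46 × 23.6 + 8.13) = 0.31 × 18.986 = 5.8857 mm/d
ETc = Kc × ET₀ = 0.69 × 5.8857 = 4.0611 mm/d
Crop demand D = ETc × 14 d = 4.0611 × 14 = 56.855 mm
D − Pe = 56.855 − 4.7 = 52.155 mm
Gross irrigation = 52.155 / 0.78 = 66.865 mm
Volume = 66.865 mm × 372.8 ha × 10 = 249272.7 m³

249000 m³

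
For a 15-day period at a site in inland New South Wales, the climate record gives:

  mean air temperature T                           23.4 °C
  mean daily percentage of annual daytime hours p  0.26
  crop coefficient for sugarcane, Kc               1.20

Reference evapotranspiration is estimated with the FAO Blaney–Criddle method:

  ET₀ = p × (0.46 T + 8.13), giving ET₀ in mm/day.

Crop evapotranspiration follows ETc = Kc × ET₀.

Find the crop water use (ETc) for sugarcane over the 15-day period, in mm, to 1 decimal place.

ET₀ = 0.26 × (0.46 × 23.4 + 8.13) = 0.26 × 18.894 = 4.9124 mm/d
ETc = Kc × ET₀ = 1.20 × 4.9124 = 5.8949 mm/d
Over 15 days: 5.8949 × 15 = 88.424 mm

88.4 mm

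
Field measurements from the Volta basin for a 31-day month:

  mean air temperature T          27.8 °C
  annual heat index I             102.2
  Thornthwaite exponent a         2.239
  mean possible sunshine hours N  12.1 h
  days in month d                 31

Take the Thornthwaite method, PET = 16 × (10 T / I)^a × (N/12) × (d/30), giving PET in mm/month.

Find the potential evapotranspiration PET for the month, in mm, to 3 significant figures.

10T/I = 10 × 27.8 / 102.2 = 2.7202
(10T/I)^a = 2.7202^2.239 = 9.3988
Uncorrected PET = 16 × 9.3988 = 150.381 mm
Correction = (N/12)(d/30) = (12.1/12)(31/30) = 1.0419
PET = 150.381 × 1.0419 = 156.682 mm/month

157 mm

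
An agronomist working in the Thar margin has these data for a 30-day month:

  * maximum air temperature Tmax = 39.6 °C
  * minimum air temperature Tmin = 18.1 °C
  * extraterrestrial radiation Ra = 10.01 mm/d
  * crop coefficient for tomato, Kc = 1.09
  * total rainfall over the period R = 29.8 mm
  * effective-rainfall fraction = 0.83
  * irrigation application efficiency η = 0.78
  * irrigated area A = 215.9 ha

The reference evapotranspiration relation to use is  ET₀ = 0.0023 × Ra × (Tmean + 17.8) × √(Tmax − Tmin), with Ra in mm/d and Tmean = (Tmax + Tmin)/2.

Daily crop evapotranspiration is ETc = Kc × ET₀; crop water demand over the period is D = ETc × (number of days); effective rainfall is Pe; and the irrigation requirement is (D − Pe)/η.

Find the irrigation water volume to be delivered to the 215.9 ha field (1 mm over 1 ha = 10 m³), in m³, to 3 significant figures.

382000 m³

Tmean = (39.6 + 18.1)/2 = 28.85 °C
ET₀ = 0.0023 × 10.01 × (28.85 + 17.8) × √21.5 = 0.0023 × 10.01 × 46.65 × 4.6368 = 4.9800 mm/d
ETc = Kc × ET₀ = 1.09 × 4.9800 = 5.4282 mm/d
Crop demand D = ETc × 30 d = 5.4282 × 30 = 162.846 mm
Pe = 0.83 × 29.8 = 24.734 mm
D − Pe = 162.846 − 24.734 = 138.112 mm
Gross irrigation = 138.112 / 0.78 = 177.067 mm
Volume = 177.067 mm × 215.9 ha × 10 = 382287.7 m³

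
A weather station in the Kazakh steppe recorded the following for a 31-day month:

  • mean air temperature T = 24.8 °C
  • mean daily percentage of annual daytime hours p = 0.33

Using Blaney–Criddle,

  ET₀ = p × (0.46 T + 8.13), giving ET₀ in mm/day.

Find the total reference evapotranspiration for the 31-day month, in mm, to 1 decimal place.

ET₀ = 0.33 × (0.46 × 24.8 + 8.13) = 0.33 × 19.538 = 6.4475 mm/d
Monthly total = 6.4475 × 31 = 199.873 mm

199.9 mm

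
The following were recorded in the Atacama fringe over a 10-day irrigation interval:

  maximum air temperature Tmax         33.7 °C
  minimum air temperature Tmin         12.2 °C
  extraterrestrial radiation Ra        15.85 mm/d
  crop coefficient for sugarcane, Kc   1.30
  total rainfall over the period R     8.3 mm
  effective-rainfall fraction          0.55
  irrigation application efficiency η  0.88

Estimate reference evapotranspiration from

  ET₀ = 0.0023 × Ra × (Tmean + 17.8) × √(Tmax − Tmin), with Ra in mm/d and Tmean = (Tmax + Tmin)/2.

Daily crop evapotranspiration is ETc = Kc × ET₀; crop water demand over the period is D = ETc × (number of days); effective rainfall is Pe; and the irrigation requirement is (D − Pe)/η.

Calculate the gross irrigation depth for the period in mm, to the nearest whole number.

97 mm

Tmean = (33.7 + 12.2)/2 = 22.95 °C
ET₀ = 0.0023 × 15.85 × (22.95 + 17.8) × √21.5 = 0.0023 × 15.85 × 40.75 × 4.6368 = 6.8882 mm/d
ETc = Kc × ET₀ = 1.30 × 6.8882 = 8.9547 mm/d
Crop demand D = ETc × 10 d = 8.9547 × 10 = 89.547 mm
Pe = 0.55 × 8.3 = 4.565 mm
D − Pe = 89.547 − 4.565 = 84.982 mm
Gross irrigation = 84.982 / 0.88 = 96.570 mm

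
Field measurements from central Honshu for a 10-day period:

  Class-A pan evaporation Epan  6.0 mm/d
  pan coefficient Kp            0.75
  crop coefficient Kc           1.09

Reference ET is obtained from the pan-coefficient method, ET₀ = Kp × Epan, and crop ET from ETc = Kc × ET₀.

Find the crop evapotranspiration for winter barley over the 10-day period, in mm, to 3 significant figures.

ET₀ = 0.75 × 6.0 = 4.5000 mm/d
ETc = Kc × ET₀ = 1.09 × 4.5000 = 4.9050 mm/d
Over 10 days: 4.9050 × 10 = 49.050 mm

49.1 mm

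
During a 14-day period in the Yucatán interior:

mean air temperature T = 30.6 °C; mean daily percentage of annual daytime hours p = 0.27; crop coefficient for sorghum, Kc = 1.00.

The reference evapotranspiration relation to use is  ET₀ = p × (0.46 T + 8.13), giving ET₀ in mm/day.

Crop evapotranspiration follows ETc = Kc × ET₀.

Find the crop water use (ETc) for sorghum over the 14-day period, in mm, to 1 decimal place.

ET₀ = 0.27 × (0.46 × 30.6 + 8.13) = 0.27 × 22.206 = 5.9956 mm/d
ETc = Kc × ET₀ = 1.00 × 5.9956 = 5.9956 mm/d
Over 14 days: 5.9956 × 14 = 83.938 mm

83.9 mm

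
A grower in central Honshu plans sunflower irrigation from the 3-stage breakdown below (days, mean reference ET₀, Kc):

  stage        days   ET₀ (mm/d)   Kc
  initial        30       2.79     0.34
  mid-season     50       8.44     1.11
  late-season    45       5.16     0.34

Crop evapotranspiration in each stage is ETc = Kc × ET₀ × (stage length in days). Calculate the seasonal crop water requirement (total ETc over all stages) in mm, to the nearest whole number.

initial: 0.34 × 2.79 × 30 = 28.46 mm
mid-season: 1.11 × 8.44 × 50 = 468.42 mm
late-season: 0.34 × 5.16 × 45 = 78.95 mm
Seasonal total = 575.83 mm

576 mm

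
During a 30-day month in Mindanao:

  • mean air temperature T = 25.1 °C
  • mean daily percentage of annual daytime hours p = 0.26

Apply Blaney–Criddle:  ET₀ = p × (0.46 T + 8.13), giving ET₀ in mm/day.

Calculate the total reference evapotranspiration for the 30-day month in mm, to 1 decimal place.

ET₀ = 0.26 × (0.46 × 25.1 + 8.13) = 0.26 × 19.676 = 5.1158 mm/d
Monthly total = 5.1158 × 30 = 153.474 mm

153.5 mm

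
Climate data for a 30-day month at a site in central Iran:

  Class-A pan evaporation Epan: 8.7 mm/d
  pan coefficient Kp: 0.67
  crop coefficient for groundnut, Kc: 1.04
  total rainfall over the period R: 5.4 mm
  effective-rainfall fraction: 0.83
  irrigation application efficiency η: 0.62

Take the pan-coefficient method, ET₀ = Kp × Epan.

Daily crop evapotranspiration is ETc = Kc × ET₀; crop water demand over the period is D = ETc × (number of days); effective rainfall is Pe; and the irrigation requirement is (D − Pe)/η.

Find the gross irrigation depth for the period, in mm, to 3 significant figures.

286 mm

ET₀ = 0.67 × 8.7 = 5.8290 mm/d
ETc = Kc × ET₀ = 1.04 × 5.8290 = 6.0622 mm/d
Crop demand D = ETc × 30 d = 6.0622 × 30 = 181.866 mm
Pe = 0.83 × 5.4 = 4.482 mm
D − Pe = 181.866 − 4.482 = 177.384 mm
Gross irrigation = 177.384 / 0.62 = 286.103 mm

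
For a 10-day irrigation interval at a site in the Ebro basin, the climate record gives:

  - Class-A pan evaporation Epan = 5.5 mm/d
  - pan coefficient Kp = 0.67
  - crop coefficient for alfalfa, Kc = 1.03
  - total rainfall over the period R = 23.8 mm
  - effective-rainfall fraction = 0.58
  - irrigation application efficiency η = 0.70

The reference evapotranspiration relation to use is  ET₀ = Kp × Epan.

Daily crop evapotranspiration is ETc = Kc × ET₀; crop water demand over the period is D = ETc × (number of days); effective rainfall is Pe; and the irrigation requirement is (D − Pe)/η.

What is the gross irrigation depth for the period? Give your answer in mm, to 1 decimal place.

ET₀ = 0.67 × 5.5 = 3.6850 mm/d
ETc = Kc × ET₀ = 1.03 × 3.6850 = 3.7956 mm/d
Crop demand D = ETc × 10 d = 3.7956 × 10 = 37.956 mm
Pe = 0.58 × 23.8 = 13.804 mm
D − Pe = 37.956 − 13.804 = 24.152 mm
Gross irrigation = 24.152 / 0.70 = 34.503 mm

34.5 mm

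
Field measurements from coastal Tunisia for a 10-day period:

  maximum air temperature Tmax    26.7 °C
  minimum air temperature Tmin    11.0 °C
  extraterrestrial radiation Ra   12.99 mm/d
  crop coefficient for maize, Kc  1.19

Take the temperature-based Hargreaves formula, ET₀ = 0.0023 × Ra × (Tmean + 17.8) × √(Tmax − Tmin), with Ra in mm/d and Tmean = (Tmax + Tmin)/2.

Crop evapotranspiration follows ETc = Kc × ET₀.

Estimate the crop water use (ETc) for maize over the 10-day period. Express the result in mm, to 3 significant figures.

51.6 mm

Tmean = (26.7 + 11.0)/2 = 18.85 °C
ET₀ = 0.0023 × 12.99 × (18.85 + 17.8) × √15.7 = 0.0023 × 12.99 × 36.65 × 3.9623 = 4.3387 mm/d
ETc = Kc × ET₀ = 1.19 × 4.3387 = 5.1631 mm/d
Over 10 days: 5.1631 × 10 = 51.631 mm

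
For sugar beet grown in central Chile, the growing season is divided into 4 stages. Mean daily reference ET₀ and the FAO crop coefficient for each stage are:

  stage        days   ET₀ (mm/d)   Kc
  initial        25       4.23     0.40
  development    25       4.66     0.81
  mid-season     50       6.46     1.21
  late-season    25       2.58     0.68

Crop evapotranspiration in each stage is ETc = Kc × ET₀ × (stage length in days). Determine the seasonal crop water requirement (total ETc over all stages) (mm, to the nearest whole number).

571 mm

initial: 0.40 × 4.23 × 25 = 42.30 mm
development: 0.81 × 4.66 × 25 = 94.37 mm
mid-season: 1.21 × 6.46 × 50 = 390.83 mm
late-season: 0.68 × 2.58 × 25 = 43.86 mm
Seasonal total = 571.36 mm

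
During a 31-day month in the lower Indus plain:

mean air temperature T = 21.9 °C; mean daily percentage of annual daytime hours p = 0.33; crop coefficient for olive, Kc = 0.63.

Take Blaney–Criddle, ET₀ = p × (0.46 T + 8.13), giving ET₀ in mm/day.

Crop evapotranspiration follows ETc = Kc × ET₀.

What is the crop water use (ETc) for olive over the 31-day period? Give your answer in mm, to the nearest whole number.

ET₀ = 0.33 × (0.46 × 21.9 + 8.13) = 0.33 × 18.204 = 6.0073 mm/d
ETc = Kc × ET₀ = 0.63 × 6.0073 = 3.7846 mm/d
Over 31 days: 3.7846 × 31 = 117.323 mm

117 mm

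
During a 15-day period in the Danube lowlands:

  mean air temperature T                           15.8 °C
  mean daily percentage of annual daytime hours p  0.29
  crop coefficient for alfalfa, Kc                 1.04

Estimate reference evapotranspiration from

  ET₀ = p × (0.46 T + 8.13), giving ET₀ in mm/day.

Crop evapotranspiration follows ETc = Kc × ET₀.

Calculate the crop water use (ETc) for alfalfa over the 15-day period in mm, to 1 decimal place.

69.7 mm

ET₀ = 0.29 × (0.46 × 15.8 + 8.13) = 0.29 × 15.398 = 4.4654 mm/d
ETc = Kc × ET₀ = 1.04 × 4.4654 = 4.6440 mm/d
Over 15 days: 4.6440 × 15 = 69.660 mm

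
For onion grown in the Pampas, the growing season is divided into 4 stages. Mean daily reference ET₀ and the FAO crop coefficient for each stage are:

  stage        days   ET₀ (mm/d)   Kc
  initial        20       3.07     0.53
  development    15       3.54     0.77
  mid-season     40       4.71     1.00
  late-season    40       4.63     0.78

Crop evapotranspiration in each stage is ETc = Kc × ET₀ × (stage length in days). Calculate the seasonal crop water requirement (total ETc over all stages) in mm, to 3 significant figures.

initial: 0.53 × 3.07 × 20 = 32.54 mm
development: 0.77 × 3.54 × 15 = 40.89 mm
mid-season: 1.00 × 4.71 × 40 = 188.40 mm
late-season: 0.78 × 4.63 × 40 = 144.46 mm
Seasonal total = 406.29 mm

406 mm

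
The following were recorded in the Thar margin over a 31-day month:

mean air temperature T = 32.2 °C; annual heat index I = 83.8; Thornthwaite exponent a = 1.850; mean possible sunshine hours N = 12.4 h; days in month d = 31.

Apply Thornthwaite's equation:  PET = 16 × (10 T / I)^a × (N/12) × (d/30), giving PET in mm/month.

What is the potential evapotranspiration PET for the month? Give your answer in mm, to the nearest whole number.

206 mm

10T/I = 10 × 32.2 / 83.8 = 3.8425
(10T/I)^a = 3.8425^1.850 = 12.0652
Uncorrected PET = 16 × 12.0652 = 193.043 mm
Correction = (N/12)(d/30) = (12.4/12)(31/30) = 1.0678
PET = 193.043 × 1.0678 = 206.131 mm/month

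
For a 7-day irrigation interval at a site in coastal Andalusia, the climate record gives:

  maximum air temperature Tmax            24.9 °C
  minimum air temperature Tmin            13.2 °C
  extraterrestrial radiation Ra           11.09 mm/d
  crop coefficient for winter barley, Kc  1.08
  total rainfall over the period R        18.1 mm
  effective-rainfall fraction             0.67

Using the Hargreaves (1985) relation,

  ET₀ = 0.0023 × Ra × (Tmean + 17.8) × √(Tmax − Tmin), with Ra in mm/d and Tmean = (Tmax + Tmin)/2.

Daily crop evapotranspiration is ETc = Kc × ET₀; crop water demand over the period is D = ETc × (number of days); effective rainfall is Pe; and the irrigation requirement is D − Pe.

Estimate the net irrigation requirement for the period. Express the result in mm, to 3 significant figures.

12.2 mm

Tmean = (24.9 + 13.2)/2 = 19.05 °C
ET₀ = 0.0023 × 11.09 × (19.05 + 17.8) × √11.7 = 0.0023 × 11.09 × 36.85 × 3.4205 = 3.2150 mm/d
ETc = Kc × ET₀ = 1.08 × 3.2150 = 3.4722 mm/d
Crop demand D = ETc × 7 d = 3.4722 × 7 = 24.305 mm
Pe = 0.67 × 18.1 = 12.127 mm
D − Pe = 24.305 − 12.127 = 12.178 mm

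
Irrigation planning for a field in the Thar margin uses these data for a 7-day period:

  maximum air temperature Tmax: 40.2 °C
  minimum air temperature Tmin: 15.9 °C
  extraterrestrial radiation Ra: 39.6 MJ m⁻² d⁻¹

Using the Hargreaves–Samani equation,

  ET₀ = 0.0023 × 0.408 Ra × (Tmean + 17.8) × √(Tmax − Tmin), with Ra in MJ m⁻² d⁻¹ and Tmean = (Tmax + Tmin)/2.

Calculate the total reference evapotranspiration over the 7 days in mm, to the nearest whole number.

Tmean = (40.2 + 15.9)/2 = 28.05 °C
0.408 Ra = 0.408 × 39.6 = 16.1568 mm/d equivalent
ET₀ = 0.0023 × 16.1568 × (28.05 + 17.8) × √24.3 = 0.0023 × 16.1568 × 45.85 × 4.9295 = 8.3990 mm/d
Over 7 days: 8.3990 × 7 = 58.793 mm

59 mm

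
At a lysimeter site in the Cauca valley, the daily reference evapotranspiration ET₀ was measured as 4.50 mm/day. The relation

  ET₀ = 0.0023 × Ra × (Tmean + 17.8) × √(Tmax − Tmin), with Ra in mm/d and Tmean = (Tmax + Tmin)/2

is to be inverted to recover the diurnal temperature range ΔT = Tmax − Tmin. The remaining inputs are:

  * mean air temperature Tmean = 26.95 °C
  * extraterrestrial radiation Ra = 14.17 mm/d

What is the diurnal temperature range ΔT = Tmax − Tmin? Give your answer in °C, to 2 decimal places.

9.52 °C

√ΔT = ET₀ / [0.0023 × Ra × (Tmean+17.8)] = 4.50 / (0.0023 × 14.17 × 44.75) = 3.0855
ΔT = 3.0855² = 9.520 °C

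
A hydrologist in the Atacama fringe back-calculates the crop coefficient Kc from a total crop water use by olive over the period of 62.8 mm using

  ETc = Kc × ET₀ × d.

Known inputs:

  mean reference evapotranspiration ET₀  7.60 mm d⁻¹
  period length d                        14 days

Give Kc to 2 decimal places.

ETc = Kc × ET₀ × d  ⇒  Kc = ETc / (ET₀ × d)
Kc = 62.8 / (7.60 × 14) = 62.8 / 106.40 = 0.5902

0.59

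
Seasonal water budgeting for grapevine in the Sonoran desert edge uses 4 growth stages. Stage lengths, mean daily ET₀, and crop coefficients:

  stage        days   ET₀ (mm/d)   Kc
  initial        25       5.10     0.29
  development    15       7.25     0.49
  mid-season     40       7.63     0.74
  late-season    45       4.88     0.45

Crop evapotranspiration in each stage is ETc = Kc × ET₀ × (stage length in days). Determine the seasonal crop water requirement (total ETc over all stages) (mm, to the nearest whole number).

415 mm

initial: 0.29 × 5.10 × 25 = 36.98 mm
development: 0.49 × 7.25 × 15 = 53.29 mm
mid-season: 0.74 × 7.63 × 40 = 225.85 mm
late-season: 0.45 × 4.88 × 45 = 98.82 mm
Seasonal total = 414.94 mm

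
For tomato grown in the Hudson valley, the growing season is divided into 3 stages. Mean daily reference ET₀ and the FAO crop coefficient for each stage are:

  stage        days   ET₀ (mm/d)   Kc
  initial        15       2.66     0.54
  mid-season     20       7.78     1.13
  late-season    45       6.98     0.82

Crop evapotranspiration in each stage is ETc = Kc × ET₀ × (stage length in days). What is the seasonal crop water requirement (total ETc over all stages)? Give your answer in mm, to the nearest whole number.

455 mm

initial: 0.54 × 2.66 × 15 = 21.55 mm
mid-season: 1.13 × 7.78 × 20 = 175.83 mm
late-season: 0.82 × 6.98 × 45 = 257.56 mm
Seasonal total = 454.94 mm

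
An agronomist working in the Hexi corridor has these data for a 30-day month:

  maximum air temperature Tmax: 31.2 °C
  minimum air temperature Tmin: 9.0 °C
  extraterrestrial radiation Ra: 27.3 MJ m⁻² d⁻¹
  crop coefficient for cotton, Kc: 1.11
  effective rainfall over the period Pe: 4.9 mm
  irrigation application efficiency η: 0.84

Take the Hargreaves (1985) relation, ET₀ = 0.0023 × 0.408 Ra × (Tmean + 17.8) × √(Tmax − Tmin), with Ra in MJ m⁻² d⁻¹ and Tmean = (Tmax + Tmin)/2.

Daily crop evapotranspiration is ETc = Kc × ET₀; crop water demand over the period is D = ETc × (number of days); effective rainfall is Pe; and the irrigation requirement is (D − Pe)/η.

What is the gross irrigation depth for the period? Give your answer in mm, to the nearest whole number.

Tmean = (31.2 + 9.0)/2 = 20.10 °C
0.408 Ra = 0.408 × 27.3 = 11.1384 mm/d equivalent
ET₀ = 0.0023 × 11.1384 × (20.10 + 17.8) × √22.2 = 0.0023 × 11.1384 × 37.90 × 4.7117 = 4.5748 mm/d
ETc = Kc × ET₀ = 1.11 × 4.5748 = 5.0780 mm/d
Crop demand D = ETc × 30 d = 5.0780 × 30 = 152.340 mm
D − Pe = 152.340 − 4.9 = 147.440 mm
Gross irrigation = 147.440 / 0.84 = 175.524 mm

176 mm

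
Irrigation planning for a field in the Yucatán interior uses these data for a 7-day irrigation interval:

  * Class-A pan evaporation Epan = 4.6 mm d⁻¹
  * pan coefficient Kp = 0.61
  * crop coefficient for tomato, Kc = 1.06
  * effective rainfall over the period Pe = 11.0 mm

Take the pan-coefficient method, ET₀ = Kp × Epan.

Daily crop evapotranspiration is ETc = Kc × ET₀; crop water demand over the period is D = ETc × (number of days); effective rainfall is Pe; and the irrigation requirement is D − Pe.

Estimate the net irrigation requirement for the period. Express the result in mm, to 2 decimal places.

9.82 mm

ET₀ = 0.61 × 4.6 = 2.8060 mm/d
ETc = Kc × ET₀ = 1.06 × 2.8060 = 2.9744 mm/d
Crop demand D = ETc × 7 d = 2.9744 × 7 = 20.821 mm
D − Pe = 20.821 − 11.0 = 9.821 mm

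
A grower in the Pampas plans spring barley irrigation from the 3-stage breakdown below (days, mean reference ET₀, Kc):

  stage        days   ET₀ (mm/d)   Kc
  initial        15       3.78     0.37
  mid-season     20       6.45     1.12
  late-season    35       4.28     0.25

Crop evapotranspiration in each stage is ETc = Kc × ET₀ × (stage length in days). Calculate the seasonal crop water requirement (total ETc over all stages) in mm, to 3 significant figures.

203 mm

initial: 0.37 × 3.78 × 15 = 20.98 mm
mid-season: 1.12 × 6.45 × 20 = 144.48 mm
late-season: 0.25 × 4.28 × 35 = 37.45 mm
Seasonal total = 202.91 mm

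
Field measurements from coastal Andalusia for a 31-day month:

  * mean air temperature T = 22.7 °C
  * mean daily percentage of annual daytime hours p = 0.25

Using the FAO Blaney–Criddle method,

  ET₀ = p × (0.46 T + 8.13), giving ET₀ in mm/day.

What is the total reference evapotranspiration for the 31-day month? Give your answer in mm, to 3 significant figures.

144 mm

ET₀ = 0.25 × (0.46 × 22.7 + 8.13) = 0.25 × 18.572 = 4.6430 mm/d
Monthly total = 4.6430 × 31 = 143.933 mm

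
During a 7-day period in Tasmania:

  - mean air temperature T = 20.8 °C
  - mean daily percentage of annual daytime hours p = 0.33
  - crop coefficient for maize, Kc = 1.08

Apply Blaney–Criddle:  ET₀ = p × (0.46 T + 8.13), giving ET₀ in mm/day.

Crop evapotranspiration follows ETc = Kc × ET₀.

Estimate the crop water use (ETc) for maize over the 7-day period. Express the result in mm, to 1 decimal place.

44.2 mm

ET₀ = 0.33 × (0.46 × 20.8 + 8.13) = 0.33 × 17.698 = 5.8403 mm/d
ETc = Kc × ET₀ = 1.08 × 5.8403 = 6.3075 mm/d
Over 7 days: 6.3075 × 7 = 44.153 mm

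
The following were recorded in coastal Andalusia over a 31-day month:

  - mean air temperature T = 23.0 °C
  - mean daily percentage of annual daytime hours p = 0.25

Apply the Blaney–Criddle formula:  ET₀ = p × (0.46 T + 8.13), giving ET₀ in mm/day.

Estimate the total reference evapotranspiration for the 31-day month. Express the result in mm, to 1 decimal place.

145.0 mm

ET₀ = 0.25 × (0.46 × 23.0 + 8.13) = 0.25 × 18.710 = 4.6775 mm/d
Monthly total = 4.6775 × 31 = 145.003 mm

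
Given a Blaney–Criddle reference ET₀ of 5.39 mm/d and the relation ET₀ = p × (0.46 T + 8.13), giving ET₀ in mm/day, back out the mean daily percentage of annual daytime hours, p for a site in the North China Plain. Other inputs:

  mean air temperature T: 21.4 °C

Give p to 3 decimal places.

p = ET₀ / (0.46 T + 8.13) = 5.39 / (0.46 × 21.4 + 8.13) = 5.39 / 17.974 = 0.2999

0.300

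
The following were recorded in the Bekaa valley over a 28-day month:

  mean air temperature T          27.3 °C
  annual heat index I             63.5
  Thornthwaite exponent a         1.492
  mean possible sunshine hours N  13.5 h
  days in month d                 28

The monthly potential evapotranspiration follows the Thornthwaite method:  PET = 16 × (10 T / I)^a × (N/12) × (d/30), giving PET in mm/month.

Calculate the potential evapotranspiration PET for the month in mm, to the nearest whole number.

148 mm

10T/I = 10 × 27.3 / 63.5 = 4.2992
(10T/I)^a = 4.2992^1.492 = 8.8108
Uncorrected PET = 16 × 8.8108 = 140.973 mm
Correction = (N/12)(d/30) = (13.5/12)(28/30) = 1.0500
PET = 140.973 × 1.0500 = 148.022 mm/month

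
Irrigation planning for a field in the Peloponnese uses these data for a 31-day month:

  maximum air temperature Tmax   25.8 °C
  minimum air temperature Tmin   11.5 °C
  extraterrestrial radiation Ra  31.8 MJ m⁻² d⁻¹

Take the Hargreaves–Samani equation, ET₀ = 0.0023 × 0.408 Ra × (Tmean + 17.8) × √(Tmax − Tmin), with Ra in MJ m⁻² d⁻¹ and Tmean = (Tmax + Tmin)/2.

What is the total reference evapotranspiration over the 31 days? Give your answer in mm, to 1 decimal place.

Tmean = (25.8 + 11.5)/2 = 18.65 °C
0.408 Ra = 0.408 × 31.8 = 12.9744 mm/d equivalent
ET₀ = 0.0023 × 12.9744 × (18.65 + 17.8) × √14.3 = 0.0023 × 12.9744 × 36.45 × 3.7815 = 4.1132 mm/d
Over 31 days: 4.1132 × 31 = 127.509 mm

127.5 mm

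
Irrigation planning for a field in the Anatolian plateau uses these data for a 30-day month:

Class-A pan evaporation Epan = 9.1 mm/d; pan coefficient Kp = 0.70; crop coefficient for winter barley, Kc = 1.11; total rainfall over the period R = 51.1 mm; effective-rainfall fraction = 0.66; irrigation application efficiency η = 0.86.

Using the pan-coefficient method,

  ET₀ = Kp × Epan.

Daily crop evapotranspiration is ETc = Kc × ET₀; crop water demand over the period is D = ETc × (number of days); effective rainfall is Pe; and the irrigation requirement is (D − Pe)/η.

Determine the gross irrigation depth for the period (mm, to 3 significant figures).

207 mm

ET₀ = 0.70 × 9.1 = 6.3700 mm/d
ETc = Kc × ET₀ = 1.11 × 6.3700 = 7.0707 mm/d
Crop demand D = ETc × 30 d = 7.0707 × 30 = 212.121 mm
Pe = 0.66 × 51.1 = 33.726 mm
D − Pe = 212.121 − 33.726 = 178.395 mm
Gross irrigation = 178.395 / 0.86 = 207.436 mm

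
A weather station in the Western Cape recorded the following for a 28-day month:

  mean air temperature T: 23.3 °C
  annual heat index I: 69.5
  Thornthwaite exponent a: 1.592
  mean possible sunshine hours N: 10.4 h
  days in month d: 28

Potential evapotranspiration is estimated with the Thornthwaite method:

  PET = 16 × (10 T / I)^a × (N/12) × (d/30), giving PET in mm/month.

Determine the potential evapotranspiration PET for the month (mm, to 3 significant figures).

10T/I = 10 × 23.3 / 69.5 = 3.3525
(10T/I)^a = 3.3525^1.592 = 6.8610
Uncorrected PET = 16 × 6.8610 = 109.776 mm
Correction = (N/12)(d/30) = (10.4/12)(28/30) = 0.8089
PET = 109.776 × 0.8089 = 88.798 mm/month

88.8 mm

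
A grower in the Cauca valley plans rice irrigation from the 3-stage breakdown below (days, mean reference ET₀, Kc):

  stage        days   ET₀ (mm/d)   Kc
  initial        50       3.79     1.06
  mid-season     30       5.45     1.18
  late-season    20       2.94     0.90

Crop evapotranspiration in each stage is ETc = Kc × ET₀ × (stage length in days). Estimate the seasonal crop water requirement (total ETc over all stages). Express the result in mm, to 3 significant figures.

initial: 1.06 × 3.79 × 50 = 200.87 mm
mid-season: 1.18 × 5.45 × 30 = 192.93 mm
late-season: 0.90 × 2.94 × 20 = 52.92 mm
Seasonal total = 446.72 mm

447 mm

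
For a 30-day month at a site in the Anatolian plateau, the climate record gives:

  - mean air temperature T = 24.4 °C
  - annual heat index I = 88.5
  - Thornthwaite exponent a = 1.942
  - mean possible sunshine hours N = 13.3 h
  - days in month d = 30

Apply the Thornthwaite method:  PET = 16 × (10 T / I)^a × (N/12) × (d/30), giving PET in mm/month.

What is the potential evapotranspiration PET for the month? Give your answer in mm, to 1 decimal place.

10T/I = 10 × 24.4 / 88.5 = 2.7571
(10T/I)^a = 2.7571^1.942 = 7.1674
Uncorrected PET = 16 × 7.1674 = 114.678 mm
Correction = (N/12)(d/30) = (13.3/12)(30/30) = 1.1083
PET = 114.678 × 1.1083 = 127.098 mm/month

127.1 mm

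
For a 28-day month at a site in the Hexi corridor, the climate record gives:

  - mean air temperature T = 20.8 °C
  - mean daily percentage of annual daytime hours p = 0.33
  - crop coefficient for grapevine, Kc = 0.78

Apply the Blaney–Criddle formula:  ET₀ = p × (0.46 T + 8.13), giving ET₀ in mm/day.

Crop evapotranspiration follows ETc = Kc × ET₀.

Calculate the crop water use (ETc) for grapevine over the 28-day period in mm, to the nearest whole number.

128 mm

ET₀ = 0.33 × (0.46 × 20.8 + 8.13) = 0.33 × 17.698 = 5.8403 mm/d
ETc = Kc × ET₀ = 0.78 × 5.8403 = 4.5554 mm/d
Over 28 days: 4.5554 × 28 = 127.551 mm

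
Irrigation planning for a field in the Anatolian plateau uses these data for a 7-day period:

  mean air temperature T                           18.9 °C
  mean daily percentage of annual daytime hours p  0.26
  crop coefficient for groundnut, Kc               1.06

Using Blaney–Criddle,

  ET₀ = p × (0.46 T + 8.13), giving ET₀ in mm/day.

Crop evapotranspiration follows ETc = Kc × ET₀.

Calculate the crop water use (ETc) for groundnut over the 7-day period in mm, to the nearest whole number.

ET₀ = 0.26 × (0.46 × 18.9 + 8.13) = 0.26 × 16.824 = 4.3742 mm/d
ETc = Kc × ET₀ = 1.06 × 4.3742 = 4.6367 mm/d
Over 7 days: 4.6367 × 7 = 32.457 mm

32 mm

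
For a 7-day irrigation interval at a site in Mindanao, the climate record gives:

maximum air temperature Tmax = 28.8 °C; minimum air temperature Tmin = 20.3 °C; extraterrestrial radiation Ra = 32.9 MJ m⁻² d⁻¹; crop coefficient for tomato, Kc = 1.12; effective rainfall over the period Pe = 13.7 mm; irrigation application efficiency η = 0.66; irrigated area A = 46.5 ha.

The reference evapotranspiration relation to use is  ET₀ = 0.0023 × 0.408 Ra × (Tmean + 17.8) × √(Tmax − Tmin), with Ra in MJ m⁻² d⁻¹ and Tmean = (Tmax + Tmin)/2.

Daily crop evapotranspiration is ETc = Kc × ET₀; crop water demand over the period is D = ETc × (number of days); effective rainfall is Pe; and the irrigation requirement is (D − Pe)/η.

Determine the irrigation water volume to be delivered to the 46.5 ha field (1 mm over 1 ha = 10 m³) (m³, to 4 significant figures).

11400 m³

Tmean = (28.8 + 20.3)/2 = 24.55 °C
0.408 Ra = 0.408 × 32.9 = 13.4232 mm/d equivalent
ET₀ = 0.0023 × 13.4232 × (24.55 + 17.8) × √8.5 = 0.0023 × 13.4232 × 42.35 × 2.9155 = 3.8120 mm/d
ETc = Kc × ET₀ = 1.12 × 3.8120 = 4.2694 mm/d
Crop demand D = ETc × 7 d = 4.2694 × 7 = 29.886 mm
D − Pe = 29.886 − 13.7 = 16.186 mm
Gross irrigation = 16.186 / 0.66 = 24.524 mm
Volume = 24.524 mm × 46.5 ha × 10 = 11403.7 m³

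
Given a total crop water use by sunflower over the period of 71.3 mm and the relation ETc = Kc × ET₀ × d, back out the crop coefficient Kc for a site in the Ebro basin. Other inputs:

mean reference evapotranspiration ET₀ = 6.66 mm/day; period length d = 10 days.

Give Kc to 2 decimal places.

1.07

ETc = Kc × ET₀ × d  ⇒  Kc = ETc / (ET₀ × d)
Kc = 71.3 / (6.66 × 10) = 71.3 / 66.60 = 1.0706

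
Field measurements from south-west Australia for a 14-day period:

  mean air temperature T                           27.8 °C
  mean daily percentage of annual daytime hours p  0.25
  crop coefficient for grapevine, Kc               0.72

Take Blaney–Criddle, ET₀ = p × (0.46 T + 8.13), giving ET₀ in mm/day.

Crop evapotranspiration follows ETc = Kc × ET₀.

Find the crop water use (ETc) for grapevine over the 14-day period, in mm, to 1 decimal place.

52.7 mm

ET₀ = 0.25 × (0.46 × 27.8 + 8.13) = 0.25 × 20.918 = 5.2295 mm/d
ETc = Kc × ET₀ = 0.72 × 5.2295 = 3.7652 mm/d
Over 14 days: 3.7652 × 14 = 52.713 mm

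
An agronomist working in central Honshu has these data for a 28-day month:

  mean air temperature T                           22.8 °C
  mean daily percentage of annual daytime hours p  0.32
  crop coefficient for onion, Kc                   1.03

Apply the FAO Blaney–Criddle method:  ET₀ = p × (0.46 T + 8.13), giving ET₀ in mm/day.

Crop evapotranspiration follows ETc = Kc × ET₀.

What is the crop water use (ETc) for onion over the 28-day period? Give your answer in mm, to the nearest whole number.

172 mm

ET₀ = 0.32 × (0.46 × 22.8 + 8.13) = 0.32 × 18.618 = 5.9578 mm/d
ETc = Kc × ET₀ = 1.03 × 5.9578 = 6.1365 mm/d
Over 28 days: 6.1365 × 28 = 171.822 mm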